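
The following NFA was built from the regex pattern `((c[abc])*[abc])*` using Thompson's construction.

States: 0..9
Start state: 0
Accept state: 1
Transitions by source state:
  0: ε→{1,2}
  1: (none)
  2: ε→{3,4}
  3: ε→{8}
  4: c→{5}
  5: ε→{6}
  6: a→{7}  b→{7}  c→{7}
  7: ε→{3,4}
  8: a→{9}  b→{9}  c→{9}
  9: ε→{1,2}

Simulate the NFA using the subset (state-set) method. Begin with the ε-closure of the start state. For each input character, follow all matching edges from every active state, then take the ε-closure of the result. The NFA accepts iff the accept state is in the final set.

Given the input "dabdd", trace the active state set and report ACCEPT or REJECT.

Answer: REJECT

Trace:
S₀ = ε-closure({0}) = {0,1,2,3,4,8}
'd' @ 1: {}  — dead — no transitions
rest 'abdd' ignored (set empty)
after full input: {}  (accept=1 not in)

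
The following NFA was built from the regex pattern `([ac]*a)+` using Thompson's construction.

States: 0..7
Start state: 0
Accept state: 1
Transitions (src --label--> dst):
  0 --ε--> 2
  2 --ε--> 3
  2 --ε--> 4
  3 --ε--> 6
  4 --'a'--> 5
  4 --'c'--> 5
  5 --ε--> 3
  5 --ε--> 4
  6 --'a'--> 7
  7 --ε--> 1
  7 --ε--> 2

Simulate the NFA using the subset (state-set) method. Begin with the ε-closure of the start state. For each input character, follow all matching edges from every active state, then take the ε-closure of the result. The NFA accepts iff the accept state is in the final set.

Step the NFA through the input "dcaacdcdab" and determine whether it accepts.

initial (ε-close {0}): {0,2,3,4,6}
'd' @ 1: {}  — no active states
rest 'caacdcdab' ignored (set empty)
final: {}; accept 1 not in set

Answer: REJECT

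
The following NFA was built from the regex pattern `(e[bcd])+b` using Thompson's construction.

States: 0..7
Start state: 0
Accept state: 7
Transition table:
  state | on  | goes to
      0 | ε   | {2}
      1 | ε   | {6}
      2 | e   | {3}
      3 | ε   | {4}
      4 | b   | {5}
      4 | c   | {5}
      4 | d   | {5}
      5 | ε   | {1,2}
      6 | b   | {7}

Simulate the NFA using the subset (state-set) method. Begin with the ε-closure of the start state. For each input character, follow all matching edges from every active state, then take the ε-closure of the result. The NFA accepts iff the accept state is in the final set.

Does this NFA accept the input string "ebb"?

Answer: ACCEPT

Trace:
start: ε-closure({0}) = {0,2}
'e' @ 1: {3,4}
'b' @ 2: {1,2,5,6}
'b' @ 3: {7}  ✓accept
after full input: {7}  (accept=7 in)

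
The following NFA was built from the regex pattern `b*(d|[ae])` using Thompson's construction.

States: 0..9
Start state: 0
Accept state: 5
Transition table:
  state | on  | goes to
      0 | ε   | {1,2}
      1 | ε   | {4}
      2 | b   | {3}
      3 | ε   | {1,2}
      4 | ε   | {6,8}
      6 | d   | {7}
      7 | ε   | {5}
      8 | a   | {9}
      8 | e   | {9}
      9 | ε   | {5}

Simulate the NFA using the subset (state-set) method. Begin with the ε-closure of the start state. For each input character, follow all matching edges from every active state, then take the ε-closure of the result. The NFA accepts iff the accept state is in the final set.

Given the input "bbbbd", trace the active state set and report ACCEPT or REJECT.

initial (ε-close {0}): {0,1,2,4,6,8}
'b' @ 1: {1,2,3,4,6,8}
'b' @ 2: {1,2,3,4,6,8}
'b' @ 3: {1,2,3,4,6,8}
'b' @ 4: {1,2,3,4,6,8}
'd' @ 5: {5,7}  ✓accept
final: {5,7}; accept 5 in set

Answer: ACCEPT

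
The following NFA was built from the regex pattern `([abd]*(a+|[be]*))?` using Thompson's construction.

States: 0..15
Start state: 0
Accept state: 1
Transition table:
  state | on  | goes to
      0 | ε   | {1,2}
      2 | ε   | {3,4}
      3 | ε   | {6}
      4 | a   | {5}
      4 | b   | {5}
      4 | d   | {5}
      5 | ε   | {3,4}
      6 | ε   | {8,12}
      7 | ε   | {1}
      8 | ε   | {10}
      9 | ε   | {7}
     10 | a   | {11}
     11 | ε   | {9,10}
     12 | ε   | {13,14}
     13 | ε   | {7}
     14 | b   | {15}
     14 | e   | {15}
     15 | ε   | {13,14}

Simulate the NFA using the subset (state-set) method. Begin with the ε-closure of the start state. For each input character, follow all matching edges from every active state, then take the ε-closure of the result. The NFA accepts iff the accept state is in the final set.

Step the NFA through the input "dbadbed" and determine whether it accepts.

Answer: REJECT

Trace:
start: ε-closure({0}) = {0,1,2,3,4,6,7,8,10,12,13,14}
'd' @ 1: {1,3,4,5,6,7,8,10,12,13,14}  [accepting]
'b' @ 2: {1,3,4,5,6,7,8,10,12,13,14,15}  [accepting]
'a' @ 3: {1,3,4,5,6,7,8,9,10,11,12,13,14}  [accepting]
'd' @ 4: {1,3,4,5,6,7,8,10,12,13,14}  [accepting]
'b' @ 5: {1,3,4,5,6,7,8,10,12,13,14,15}  [accepting]
'e' @ 6: {1,7,13,14,15}  [accepting]
'd' @ 7: {}  — dead — no transitions
end set {} — state 1 not in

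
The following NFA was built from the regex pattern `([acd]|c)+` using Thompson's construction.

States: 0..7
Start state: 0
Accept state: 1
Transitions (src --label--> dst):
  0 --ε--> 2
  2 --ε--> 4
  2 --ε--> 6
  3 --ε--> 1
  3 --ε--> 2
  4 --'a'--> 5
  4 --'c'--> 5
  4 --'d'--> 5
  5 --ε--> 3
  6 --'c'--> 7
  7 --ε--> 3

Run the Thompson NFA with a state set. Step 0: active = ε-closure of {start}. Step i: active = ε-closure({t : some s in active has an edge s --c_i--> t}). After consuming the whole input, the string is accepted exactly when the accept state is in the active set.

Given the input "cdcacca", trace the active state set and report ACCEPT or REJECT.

S₀ = ε-closure({0}) = {0,2,4,6}
'c' @ 1: {1,2,3,4,5,6,7}  (accept∈set)
'd' @ 2: {1,2,3,4,5,6}  (accept∈set)
'c' @ 3: {1,2,3,4,5,6,7}  (accept∈set)
'a' @ 4: {1,2,3,4,5,6}  (accept∈set)
'c' @ 5: {1,2,3,4,5,6,7}  (accept∈set)
'c' @ 6: {1,2,3,4,5,6,7}  (accept∈set)
'a' @ 7: {1,2,3,4,5,6}  (accept∈set)
after full input: {1,2,3,4,5,6}  (accept=1 in)

Answer: ACCEPT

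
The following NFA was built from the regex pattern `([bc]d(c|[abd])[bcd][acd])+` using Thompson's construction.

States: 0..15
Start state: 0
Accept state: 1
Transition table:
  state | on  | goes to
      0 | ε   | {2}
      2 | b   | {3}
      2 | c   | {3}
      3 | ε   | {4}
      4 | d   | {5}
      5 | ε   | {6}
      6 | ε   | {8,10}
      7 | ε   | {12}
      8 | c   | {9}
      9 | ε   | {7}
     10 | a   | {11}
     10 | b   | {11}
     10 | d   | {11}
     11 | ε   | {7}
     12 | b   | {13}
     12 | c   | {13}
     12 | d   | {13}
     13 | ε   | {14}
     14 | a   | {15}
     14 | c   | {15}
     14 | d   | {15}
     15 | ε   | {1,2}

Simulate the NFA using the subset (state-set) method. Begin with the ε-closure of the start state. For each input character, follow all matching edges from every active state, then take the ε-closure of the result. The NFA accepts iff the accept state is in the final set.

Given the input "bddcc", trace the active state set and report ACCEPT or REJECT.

Answer: ACCEPT

Derivation:
initial (ε-close {0}): {0,2}
'b' @ 1: {3,4}
'd' @ 2: {5,6,8,10}
'd' @ 3: {7,11,12}
'c' @ 4: {13,14}
'c' @ 5: {1,2,15}  (accept∈set)
end set {1,2,15} — state 1 in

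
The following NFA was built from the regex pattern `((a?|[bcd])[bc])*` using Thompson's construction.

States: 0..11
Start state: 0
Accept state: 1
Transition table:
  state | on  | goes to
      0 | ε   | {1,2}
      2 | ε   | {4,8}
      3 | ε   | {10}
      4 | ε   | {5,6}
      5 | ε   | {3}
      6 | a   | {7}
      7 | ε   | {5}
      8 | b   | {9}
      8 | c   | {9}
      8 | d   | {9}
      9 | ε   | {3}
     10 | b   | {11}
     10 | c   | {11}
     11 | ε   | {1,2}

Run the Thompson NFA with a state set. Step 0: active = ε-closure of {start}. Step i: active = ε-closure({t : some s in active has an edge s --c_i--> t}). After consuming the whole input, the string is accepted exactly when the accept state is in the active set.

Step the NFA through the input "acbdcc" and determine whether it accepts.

S₀ = ε-closure({0}) = {0,1,2,3,4,5,6,8,10}
'a' @ 1: {3,5,7,10}
'c' @ 2: {1,2,3,4,5,6,8,10,11}  (accept∈set)
'b' @ 3: {1,2,3,4,5,6,8,9,10,11}  (accept∈set)
'd' @ 4: {3,9,10}
'c' @ 5: {1,2,3,4,5,6,8,10,11}  (accept∈set)
'c' @ 6: {1,2,3,4,5,6,8,9,10,11}  (accept∈set)
final: {1,2,3,4,5,6,8,9,10,11}; accept 1 in set

Answer: ACCEPT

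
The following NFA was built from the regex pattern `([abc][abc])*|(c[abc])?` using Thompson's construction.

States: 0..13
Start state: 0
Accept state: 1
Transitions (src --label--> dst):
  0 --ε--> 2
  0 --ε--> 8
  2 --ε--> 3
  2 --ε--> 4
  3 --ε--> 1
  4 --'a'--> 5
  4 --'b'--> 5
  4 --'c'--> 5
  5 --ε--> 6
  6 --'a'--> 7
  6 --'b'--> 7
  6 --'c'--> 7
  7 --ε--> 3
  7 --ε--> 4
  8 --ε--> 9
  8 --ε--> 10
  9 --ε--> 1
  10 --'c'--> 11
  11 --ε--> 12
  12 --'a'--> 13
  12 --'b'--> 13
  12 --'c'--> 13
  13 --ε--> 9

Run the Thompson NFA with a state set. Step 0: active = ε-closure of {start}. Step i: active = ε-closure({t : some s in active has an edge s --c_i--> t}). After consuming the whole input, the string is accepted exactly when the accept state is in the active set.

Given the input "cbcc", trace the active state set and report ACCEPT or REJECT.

Answer: ACCEPT

Steps:
initial (ε-close {0}): {0,1,2,3,4,8,9,10}
'c' @ 1: {5,6,11,12}
'b' @ 2: {1,3,4,7,9,13}  (accept∈set)
'c' @ 3: {5,6}
'c' @ 4: {1,3,4,7}  (accept∈set)
end set {1,3,4,7} — state 1 in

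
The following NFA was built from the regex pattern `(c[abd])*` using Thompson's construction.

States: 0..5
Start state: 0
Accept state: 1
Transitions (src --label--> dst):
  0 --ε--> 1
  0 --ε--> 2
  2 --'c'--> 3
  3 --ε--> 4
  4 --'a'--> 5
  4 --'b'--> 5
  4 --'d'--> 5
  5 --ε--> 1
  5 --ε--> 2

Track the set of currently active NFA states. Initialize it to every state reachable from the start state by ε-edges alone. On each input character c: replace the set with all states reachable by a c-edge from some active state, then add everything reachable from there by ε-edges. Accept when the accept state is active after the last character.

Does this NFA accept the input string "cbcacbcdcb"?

start: ε-closure({0}) = {0,1,2}
'c' @ 1: {3,4}
'b' @ 2: {1,2,5}  ✓accept
'c' @ 3: {3,4}
'a' @ 4: {1,2,5}  ✓accept
'c' @ 5: {3,4}
'b' @ 6: {1,2,5}  ✓accept
'c' @ 7: {3,4}
'd' @ 8: {1,2,5}  ✓accept
'c' @ 9: {3,4}
'b' @ 10: {1,2,5}  ✓accept
end set {1,2,5} — state 1 in

Answer: ACCEPT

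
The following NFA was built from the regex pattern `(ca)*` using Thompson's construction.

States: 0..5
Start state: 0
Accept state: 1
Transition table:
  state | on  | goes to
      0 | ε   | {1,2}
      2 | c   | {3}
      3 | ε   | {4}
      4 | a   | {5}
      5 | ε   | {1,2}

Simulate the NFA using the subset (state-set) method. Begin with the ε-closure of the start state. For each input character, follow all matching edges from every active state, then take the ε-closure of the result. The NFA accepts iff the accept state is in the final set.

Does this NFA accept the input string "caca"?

Answer: ACCEPT

Trace:
initial (ε-close {0}): {0,1,2}
'c' @ 1: {3,4}
'a' @ 2: {1,2,5}  [accepting]
'c' @ 3: {3,4}
'a' @ 4: {1,2,5}  [accepting]
after full input: {1,2,5}  (accept=1 in)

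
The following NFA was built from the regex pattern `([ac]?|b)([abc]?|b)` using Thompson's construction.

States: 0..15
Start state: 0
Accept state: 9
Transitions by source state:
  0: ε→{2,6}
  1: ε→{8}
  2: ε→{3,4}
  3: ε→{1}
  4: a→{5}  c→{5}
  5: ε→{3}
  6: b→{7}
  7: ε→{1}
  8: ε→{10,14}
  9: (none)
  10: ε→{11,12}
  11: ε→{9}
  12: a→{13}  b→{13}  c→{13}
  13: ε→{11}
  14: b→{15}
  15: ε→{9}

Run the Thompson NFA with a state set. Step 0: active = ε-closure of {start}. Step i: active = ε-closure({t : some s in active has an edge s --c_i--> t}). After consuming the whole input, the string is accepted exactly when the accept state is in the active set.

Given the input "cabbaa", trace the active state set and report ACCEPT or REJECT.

start: ε-closure({0}) = {0,1,2,3,4,6,8,9,10,11,12,14}
'c' @ 1: {1,3,5,8,9,10,11,12,13,14}  ✓accept
'a' @ 2: {9,11,13}  ✓accept
'b' @ 3: {}  — dead — no transitions
rest 'baa' ignored (set empty)
final: {}; accept 9 not in set

Answer: REJECT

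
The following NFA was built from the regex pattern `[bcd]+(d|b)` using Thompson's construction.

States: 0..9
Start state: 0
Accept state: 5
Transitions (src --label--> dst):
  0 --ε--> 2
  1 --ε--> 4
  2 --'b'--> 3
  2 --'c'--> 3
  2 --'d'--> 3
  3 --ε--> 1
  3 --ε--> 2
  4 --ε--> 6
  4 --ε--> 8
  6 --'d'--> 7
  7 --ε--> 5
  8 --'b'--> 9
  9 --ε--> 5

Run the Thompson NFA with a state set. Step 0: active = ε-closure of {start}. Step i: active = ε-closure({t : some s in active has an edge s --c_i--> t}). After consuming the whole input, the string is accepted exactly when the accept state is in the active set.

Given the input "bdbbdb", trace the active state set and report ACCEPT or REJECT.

Answer: ACCEPT

Trace:
initial (ε-close {0}): {0,2}
'b' @ 1: {1,2,3,4,6,8}
'd' @ 2: {1,2,3,4,5,6,7,8}  ✓accept
'b' @ 3: {1,2,3,4,5,6,8,9}  ✓accept
'b' @ 4: {1,2,3,4,5,6,8,9}  ✓accept
'd' @ 5: {1,2,3,4,5,6,7,8}  ✓accept
'b' @ 6: {1,2,3,4,5,6,8,9}  ✓accept
end set {1,2,3,4,5,6,8,9} — state 5 in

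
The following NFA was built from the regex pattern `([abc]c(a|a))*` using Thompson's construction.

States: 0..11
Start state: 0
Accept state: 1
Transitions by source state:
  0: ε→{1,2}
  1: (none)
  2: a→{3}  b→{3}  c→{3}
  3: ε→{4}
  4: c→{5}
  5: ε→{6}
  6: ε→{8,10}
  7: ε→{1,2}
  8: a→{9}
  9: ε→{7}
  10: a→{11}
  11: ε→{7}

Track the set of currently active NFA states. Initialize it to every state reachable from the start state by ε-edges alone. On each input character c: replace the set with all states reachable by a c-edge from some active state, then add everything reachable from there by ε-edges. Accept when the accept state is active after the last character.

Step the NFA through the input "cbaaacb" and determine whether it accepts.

Answer: REJECT

Derivation:
initial (ε-close {0}): {0,1,2}
'c' @ 1: {3,4}
'b' @ 2: {}  — no active states
rest 'aaacb' ignored (set empty)
final: {}; accept 1 not in set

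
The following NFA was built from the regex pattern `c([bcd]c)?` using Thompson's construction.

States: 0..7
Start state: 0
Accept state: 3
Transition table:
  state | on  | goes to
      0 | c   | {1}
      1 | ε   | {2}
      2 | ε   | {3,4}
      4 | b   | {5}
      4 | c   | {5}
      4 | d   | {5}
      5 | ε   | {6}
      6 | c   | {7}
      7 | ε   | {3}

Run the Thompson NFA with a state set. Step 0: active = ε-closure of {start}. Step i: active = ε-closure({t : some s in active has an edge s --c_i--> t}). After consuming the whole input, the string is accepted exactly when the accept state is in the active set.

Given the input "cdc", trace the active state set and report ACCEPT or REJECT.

Answer: ACCEPT

Trace:
S₀ = ε-closure({0}) = {0}
'c' @ 1: {1,2,3,4}  [accepting]
'd' @ 2: {5,6}
'c' @ 3: {3,7}  [accepting]
end set {3,7} — state 3 in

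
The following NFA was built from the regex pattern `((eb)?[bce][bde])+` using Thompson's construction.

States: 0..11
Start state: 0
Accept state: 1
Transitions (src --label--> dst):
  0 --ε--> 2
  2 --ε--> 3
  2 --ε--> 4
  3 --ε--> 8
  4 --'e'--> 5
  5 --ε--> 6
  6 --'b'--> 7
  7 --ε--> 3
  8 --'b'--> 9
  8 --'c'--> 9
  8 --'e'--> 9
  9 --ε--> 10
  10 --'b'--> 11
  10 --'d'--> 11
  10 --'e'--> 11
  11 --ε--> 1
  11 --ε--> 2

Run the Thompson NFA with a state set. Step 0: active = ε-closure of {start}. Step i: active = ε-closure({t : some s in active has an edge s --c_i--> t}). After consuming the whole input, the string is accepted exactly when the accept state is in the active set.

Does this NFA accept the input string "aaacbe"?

start: ε-closure({0}) = {0,2,3,4,8}
'a' @ 1: {}  — no active states
rest 'aacbe' ignored (set empty)
end set {} — state 1 not in

Answer: REJECT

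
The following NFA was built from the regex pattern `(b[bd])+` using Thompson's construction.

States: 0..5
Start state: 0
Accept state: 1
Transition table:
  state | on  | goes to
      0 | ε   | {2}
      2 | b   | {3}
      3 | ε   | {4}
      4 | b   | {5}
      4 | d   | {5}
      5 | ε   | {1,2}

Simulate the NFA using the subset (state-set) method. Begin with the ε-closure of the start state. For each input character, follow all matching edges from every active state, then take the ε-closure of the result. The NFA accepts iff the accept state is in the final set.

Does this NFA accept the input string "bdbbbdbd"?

initial (ε-close {0}): {0,2}
'b' @ 1: {3,4}
'd' @ 2: {1,2,5}  (accept∈set)
'b' @ 3: {3,4}
'b' @ 4: {1,2,5}  (accept∈set)
'b' @ 5: {3,4}
'd' @ 6: {1,2,5}  (accept∈set)
'b' @ 7: {3,4}
'd' @ 8: {1,2,5}  (accept∈set)
after full input: {1,2,5}  (accept=1 in)

Answer: ACCEPT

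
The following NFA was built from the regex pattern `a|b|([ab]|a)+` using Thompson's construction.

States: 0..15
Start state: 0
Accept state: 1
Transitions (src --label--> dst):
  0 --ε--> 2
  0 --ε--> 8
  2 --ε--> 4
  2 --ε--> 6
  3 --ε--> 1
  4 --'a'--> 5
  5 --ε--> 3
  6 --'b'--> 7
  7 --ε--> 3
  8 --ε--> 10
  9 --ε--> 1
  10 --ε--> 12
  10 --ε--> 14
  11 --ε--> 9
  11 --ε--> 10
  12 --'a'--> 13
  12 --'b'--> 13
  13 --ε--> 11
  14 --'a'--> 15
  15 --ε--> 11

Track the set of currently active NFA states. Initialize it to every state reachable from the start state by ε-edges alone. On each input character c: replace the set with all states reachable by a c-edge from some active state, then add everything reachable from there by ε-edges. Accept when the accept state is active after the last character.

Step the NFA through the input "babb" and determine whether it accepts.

Answer: ACCEPT

Steps:
S₀ = ε-closure({0}) = {0,2,4,6,8,10,12,14}
'b' @ 1: {1,3,7,9,10,11,12,13,14}  (accept∈set)
'a' @ 2: {1,9,10,11,12,13,14,15}  (accept∈set)
'b' @ 3: {1,9,10,11,12,13,14}  (accept∈set)
'b' @ 4: {1,9,10,11,12,13,14}  (accept∈set)
after full input: {1,9,10,11,12,13,14}  (accept=1 in)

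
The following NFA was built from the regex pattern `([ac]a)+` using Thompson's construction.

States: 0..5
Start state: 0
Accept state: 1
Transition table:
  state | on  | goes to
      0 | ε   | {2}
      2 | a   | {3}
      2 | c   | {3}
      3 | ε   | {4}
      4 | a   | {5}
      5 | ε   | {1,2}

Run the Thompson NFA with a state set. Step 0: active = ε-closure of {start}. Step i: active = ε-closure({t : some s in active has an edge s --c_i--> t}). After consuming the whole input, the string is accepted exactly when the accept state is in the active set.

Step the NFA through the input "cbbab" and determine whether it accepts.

S₀ = ε-closure({0}) = {0,2}
'c' @ 1: {3,4}
'b' @ 2: {}  — no active states
rest 'bab' ignored (set empty)
end set {} — state 1 not in

Answer: REJECT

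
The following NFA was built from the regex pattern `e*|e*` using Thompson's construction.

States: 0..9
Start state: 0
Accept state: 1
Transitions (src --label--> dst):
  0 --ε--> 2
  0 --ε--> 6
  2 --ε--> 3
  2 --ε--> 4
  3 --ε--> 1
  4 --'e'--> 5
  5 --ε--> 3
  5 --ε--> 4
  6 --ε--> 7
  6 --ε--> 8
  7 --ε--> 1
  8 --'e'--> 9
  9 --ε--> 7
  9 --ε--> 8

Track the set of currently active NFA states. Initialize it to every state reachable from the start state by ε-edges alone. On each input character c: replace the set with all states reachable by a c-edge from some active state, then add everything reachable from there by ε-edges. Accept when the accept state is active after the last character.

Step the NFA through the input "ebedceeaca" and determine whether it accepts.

S₀ = ε-closure({0}) = {0,1,2,3,4,6,7,8}
'e' @ 1: {1,3,4,5,7,8,9}  (accept∈set)
'b' @ 2: {}  — no active states
rest 'edceeaca' ignored (set empty)
after full input: {}  (accept=1 not in)

Answer: REJECT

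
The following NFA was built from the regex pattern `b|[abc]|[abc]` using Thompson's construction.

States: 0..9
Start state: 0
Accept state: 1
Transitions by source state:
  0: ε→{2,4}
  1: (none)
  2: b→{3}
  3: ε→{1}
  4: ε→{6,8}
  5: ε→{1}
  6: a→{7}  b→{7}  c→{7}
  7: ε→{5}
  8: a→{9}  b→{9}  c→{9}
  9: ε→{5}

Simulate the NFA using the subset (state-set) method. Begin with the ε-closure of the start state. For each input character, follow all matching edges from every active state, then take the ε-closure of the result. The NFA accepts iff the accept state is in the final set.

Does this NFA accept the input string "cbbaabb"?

Answer: REJECT

Derivation:
start: ε-closure({0}) = {0,2,4,6,8}
'c' @ 1: {1,5,7,9}  ✓accept
'b' @ 2: {}  — dead — no transitions
rest 'baabb' ignored (set empty)
final: {}; accept 1 not in set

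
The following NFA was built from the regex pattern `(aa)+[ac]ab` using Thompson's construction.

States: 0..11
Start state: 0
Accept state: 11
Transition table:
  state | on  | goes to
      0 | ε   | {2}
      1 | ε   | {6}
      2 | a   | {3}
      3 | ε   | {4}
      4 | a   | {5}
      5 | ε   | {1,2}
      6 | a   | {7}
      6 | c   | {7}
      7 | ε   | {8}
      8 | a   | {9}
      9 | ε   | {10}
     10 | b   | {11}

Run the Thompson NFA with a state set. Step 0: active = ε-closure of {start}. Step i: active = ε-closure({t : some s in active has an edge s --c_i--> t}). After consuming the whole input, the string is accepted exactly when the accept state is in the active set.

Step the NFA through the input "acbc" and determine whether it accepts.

Answer: REJECT

Derivation:
initial (ε-close {0}): {0,2}
'a' @ 1: {3,4}
'c' @ 2: {}  — no active states
rest 'bc' ignored (set empty)
after full input: {}  (accept=11 not in)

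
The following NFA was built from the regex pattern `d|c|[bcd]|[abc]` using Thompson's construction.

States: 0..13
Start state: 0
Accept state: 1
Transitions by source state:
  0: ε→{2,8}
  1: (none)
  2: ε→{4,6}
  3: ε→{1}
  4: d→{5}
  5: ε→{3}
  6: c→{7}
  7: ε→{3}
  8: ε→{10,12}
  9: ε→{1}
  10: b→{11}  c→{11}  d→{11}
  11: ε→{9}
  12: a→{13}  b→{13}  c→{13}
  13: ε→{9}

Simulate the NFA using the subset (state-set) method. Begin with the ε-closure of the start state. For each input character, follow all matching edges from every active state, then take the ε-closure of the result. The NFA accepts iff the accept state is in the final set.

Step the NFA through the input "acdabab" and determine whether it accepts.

S₀ = ε-closure({0}) = {0,2,4,6,8,10,12}
'a' @ 1: {1,9,13}  (accept∈set)
'c' @ 2: {}  — no active states
rest 'dabab' ignored (set empty)
after full input: {}  (accept=1 not in)

Answer: REJECT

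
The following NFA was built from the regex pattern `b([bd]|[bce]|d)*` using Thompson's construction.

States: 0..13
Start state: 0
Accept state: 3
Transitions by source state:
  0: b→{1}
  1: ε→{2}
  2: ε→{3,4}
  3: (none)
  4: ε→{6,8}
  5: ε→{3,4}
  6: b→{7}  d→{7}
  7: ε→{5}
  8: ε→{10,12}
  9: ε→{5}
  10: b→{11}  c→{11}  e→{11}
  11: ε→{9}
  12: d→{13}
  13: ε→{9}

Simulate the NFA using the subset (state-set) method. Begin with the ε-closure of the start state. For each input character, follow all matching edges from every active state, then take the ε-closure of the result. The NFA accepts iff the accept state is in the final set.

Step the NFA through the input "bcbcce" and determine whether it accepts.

Answer: ACCEPT

Trace:
S₀ = ε-closure({0}) = {0}
'b' @ 1: {1,2,3,4,6,8,10,12}  (accept∈set)
'c' @ 2: {3,4,5,6,8,9,10,11,12}  (accept∈set)
'b' @ 3: {3,4,5,6,7,8,9,10,11,12}  (accept∈set)
'c' @ 4: {3,4,5,6,8,9,10,11,12}  (accept∈set)
'c' @ 5: {3,4,5,6,8,9,10,11,12}  (accept∈set)
'e' @ 6: {3,4,5,6,8,9,10,11,12}  (accept∈set)
end set {3,4,5,6,8,9,10,11,12} — state 3 in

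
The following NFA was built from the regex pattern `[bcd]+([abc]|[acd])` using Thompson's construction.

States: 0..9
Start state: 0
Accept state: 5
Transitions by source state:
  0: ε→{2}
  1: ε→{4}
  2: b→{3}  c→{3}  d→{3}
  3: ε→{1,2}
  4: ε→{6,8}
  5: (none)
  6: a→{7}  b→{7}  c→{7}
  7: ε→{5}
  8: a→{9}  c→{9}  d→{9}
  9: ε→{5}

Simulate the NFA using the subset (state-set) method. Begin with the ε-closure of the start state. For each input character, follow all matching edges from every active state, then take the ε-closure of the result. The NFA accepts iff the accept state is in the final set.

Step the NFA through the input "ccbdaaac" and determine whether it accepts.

Answer: REJECT

Trace:
S₀ = ε-closure({0}) = {0,2}
'c' @ 1: {1,2,3,4,6,8}
'c' @ 2: {1,2,3,4,5,6,7,8,9}  ✓accept
'b' @ 3: {1,2,3,4,5,6,7,8}  ✓accept
'd' @ 4: {1,2,3,4,5,6,8,9}  ✓accept
'a' @ 5: {5,7,9}  ✓accept
'a' @ 6: {}  — state set empty
rest 'ac' ignored (set empty)
after full input: {}  (accept=5 not in)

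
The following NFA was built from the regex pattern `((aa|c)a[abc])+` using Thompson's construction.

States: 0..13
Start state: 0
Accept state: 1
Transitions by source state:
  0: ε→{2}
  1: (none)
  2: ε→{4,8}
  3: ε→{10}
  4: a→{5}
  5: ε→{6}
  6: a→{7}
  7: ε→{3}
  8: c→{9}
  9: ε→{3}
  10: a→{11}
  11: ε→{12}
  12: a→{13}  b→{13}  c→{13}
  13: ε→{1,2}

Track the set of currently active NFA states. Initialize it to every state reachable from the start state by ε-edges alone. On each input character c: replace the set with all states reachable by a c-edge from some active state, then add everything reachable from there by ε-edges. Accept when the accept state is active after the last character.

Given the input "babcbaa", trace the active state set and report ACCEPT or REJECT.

start: ε-closure({0}) = {0,2,4,8}
'b' @ 1: {}  — no active states
rest 'abcbaa' ignored (set empty)
final: {}; accept 1 not in set

Answer: REJECT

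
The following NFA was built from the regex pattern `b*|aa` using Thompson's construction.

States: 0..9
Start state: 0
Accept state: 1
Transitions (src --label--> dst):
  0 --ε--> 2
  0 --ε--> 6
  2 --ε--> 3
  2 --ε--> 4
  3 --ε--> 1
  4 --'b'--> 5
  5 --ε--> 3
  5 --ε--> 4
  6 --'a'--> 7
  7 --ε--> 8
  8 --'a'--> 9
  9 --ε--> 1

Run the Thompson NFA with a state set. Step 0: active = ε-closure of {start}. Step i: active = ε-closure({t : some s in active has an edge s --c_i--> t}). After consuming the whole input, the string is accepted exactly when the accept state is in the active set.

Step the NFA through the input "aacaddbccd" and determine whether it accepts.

Answer: REJECT

Trace:
start: ε-closure({0}) = {0,1,2,3,4,6}
'a' @ 1: {7,8}
'a' @ 2: {1,9}  [accepting]
'c' @ 3: {}  — dead — no transitions
rest 'addbccd' ignored (set empty)
end set {} — state 1 not in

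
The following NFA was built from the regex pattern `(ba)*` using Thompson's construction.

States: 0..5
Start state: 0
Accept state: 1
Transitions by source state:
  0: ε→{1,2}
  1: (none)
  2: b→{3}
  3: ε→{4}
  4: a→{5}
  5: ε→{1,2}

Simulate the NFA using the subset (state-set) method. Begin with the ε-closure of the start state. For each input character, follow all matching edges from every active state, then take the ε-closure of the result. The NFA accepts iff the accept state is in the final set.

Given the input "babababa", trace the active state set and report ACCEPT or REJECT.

Answer: ACCEPT

Steps:
S₀ = ε-closure({0}) = {0,1,2}
'b' @ 1: {3,4}
'a' @ 2: {1,2,5}  [accepting]
'b' @ 3: {3,4}
'a' @ 4: {1,2,5}  [accepting]
'b' @ 5: {3,4}
'a' @ 6: {1,2,5}  [accepting]
'b' @ 7: {3,4}
'a' @ 8: {1,2,5}  [accepting]
after full input: {1,2,5}  (accept=1 in)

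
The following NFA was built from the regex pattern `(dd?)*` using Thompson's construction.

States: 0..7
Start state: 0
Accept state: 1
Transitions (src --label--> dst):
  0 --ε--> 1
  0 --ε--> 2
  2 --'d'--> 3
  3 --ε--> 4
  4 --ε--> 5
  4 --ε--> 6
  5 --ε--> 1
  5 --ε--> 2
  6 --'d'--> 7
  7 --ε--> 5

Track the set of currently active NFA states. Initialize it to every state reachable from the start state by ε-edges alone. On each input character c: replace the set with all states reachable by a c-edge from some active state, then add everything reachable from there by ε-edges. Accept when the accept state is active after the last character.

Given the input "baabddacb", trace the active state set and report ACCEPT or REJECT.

initial (ε-close {0}): {0,1,2}
'b' @ 1: {}  — no active states
rest 'aabddacb' ignored (set empty)
final: {}; accept 1 not in set

Answer: REJECT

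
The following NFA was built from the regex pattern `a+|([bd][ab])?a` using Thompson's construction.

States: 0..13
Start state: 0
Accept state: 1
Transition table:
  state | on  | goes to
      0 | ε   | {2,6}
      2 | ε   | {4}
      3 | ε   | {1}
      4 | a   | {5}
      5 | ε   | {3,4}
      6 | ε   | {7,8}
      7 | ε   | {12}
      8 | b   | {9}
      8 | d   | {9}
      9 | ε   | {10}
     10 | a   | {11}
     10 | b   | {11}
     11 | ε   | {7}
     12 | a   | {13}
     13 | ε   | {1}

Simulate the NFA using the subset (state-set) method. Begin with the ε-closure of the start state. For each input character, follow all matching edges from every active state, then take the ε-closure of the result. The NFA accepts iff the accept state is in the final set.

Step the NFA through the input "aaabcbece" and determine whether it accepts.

Answer: REJECT

Trace:
start: ε-closure({0}) = {0,2,4,6,7,8,12}
'a' @ 1: {1,3,4,5,13}  [accepting]
'a' @ 2: {1,3,4,5}  [accepting]
'a' @ 3: {1,3,4,5}  [accepting]
'b' @ 4: {}  — no active states
rest 'cbece' ignored (set empty)
final: {}; accept 1 not in set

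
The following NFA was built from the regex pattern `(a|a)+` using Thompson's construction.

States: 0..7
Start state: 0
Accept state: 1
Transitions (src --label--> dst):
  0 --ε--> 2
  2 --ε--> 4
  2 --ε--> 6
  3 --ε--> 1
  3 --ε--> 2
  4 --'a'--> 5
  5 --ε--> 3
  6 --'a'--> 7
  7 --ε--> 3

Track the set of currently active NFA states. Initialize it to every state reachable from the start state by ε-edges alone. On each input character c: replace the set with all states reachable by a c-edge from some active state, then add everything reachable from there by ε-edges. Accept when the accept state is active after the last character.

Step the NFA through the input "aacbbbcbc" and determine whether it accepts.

Answer: REJECT

Trace:
S₀ = ε-closure({0}) = {0,2,4,6}
'a' @ 1: {1,2,3,4,5,6,7}  [accepting]
'a' @ 2: {1,2,3,4,5,6,7}  [accepting]
'c' @ 3: {}  — dead — no transitions
rest 'bbbcbc' ignored (set empty)
after full input: {}  (accept=1 not in)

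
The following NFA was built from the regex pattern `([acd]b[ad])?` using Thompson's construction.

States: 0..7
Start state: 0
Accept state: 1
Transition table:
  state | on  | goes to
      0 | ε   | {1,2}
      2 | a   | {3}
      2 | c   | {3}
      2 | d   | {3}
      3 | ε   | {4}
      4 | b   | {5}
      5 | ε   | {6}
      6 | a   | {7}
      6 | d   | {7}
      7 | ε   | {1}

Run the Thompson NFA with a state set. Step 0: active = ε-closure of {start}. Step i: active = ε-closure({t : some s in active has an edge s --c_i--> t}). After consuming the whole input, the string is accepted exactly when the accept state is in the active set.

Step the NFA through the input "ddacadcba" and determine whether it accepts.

start: ε-closure({0}) = {0,1,2}
'd' @ 1: {3,4}
'd' @ 2: {}  — dead — no transitions
rest 'acadcba' ignored (set empty)
end set {} — state 1 not in

Answer: REJECT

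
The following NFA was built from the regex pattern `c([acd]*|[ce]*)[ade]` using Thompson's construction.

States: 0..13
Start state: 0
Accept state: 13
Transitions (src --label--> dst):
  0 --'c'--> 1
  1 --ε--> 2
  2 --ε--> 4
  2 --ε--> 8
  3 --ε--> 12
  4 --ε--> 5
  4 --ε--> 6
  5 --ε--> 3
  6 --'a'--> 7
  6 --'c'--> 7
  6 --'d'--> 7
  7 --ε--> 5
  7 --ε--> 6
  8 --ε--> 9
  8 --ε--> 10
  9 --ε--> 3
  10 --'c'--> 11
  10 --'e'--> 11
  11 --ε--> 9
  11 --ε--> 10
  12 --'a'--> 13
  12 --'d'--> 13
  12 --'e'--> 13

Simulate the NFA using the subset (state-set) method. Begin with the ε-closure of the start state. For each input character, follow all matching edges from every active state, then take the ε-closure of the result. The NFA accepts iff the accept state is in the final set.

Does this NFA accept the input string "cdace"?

start: ε-closure({0}) = {0}
'c' @ 1: {1,2,3,4,5,6,8,9,10,12}
'd' @ 2: {3,5,6,7,12,13}  [accepting]
'a' @ 3: {3,5,6,7,12,13}  [accepting]
'c' @ 4: {3,5,6,7,12}
'e' @ 5: {13}  [accepting]
end set {13} — state 13 in

Answer: ACCEPT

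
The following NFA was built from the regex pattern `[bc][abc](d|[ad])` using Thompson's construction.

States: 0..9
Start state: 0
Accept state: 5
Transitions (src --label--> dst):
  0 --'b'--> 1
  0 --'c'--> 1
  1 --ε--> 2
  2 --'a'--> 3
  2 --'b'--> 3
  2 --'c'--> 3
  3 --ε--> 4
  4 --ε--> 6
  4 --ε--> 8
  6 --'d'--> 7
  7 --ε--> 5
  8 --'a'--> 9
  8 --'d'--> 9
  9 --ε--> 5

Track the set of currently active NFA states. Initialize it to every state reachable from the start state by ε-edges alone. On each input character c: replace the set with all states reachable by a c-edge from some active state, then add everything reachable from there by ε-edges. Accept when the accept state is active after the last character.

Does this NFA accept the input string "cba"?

Answer: ACCEPT

Trace:
initial (ε-close {0}): {0}
'c' @ 1: {1,2}
'b' @ 2: {3,4,6,8}
'a' @ 3: {5,9}  ✓accept
after full input: {5,9}  (accept=5 in)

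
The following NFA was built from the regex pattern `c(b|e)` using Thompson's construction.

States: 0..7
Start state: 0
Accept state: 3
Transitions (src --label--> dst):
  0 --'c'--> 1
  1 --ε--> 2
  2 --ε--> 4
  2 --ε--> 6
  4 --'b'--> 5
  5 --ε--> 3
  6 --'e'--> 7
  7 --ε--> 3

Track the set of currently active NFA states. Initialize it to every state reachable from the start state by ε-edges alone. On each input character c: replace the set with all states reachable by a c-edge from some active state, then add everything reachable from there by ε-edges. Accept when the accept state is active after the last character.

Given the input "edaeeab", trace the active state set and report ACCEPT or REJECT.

Answer: REJECT

Derivation:
S₀ = ε-closure({0}) = {0}
'e' @ 1: {}  — state set empty
rest 'daeeab' ignored (set empty)
final: {}; accept 3 not in set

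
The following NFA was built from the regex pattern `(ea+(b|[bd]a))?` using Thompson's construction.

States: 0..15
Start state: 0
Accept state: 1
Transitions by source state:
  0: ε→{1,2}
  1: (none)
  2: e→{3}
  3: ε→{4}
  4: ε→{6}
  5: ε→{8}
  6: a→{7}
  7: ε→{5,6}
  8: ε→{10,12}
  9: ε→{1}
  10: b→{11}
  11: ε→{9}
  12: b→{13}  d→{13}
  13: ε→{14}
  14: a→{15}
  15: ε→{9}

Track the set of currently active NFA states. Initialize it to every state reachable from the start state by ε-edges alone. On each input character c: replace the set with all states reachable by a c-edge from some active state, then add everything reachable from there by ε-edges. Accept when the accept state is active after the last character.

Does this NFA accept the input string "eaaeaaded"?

Answer: REJECT

Steps:
S₀ = ε-closure({0}) = {0,1,2}
'e' @ 1: {3,4,6}
'a' @ 2: {5,6,7,8,10,12}
'a' @ 3: {5,6,7,8,10,12}
'e' @ 4: {}  — no active states
rest 'aaded' ignored (set empty)
final: {}; accept 1 not in set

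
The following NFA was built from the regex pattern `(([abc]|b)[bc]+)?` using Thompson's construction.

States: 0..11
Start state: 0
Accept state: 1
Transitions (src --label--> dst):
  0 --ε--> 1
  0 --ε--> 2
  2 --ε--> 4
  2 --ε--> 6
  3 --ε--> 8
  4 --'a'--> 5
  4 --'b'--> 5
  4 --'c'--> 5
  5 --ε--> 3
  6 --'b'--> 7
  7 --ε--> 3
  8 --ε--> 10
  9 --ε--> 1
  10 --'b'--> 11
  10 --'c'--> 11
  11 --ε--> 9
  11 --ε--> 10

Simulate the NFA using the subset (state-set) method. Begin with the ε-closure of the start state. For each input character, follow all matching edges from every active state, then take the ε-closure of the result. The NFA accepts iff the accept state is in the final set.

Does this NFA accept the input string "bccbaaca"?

initial (ε-close {0}): {0,1,2,4,6}
'b' @ 1: {3,5,7,8,10}
'c' @ 2: {1,9,10,11}  (accept∈set)
'c' @ 3: {1,9,10,11}  (accept∈set)
'b' @ 4: {1,9,10,11}  (accept∈set)
'a' @ 5: {}  — state set empty
rest 'aca' ignored (set empty)
end set {} — state 1 not in

Answer: REJECT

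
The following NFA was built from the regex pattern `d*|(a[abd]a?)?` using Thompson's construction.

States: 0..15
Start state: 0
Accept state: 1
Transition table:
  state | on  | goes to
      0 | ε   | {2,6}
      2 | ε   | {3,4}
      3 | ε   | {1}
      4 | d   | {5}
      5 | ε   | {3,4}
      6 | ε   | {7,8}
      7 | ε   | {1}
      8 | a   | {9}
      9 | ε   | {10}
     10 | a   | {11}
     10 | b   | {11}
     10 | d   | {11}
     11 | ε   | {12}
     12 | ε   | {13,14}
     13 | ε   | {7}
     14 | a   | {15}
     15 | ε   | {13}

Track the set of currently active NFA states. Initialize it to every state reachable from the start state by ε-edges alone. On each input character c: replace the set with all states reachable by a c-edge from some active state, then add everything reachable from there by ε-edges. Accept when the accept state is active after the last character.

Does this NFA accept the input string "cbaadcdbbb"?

S₀ = ε-closure({0}) = {0,1,2,3,4,6,7,8}
'c' @ 1: {}  — dead — no transitions
rest 'baadcdbbb' ignored (set empty)
after full input: {}  (accept=1 not in)

Answer: REJECT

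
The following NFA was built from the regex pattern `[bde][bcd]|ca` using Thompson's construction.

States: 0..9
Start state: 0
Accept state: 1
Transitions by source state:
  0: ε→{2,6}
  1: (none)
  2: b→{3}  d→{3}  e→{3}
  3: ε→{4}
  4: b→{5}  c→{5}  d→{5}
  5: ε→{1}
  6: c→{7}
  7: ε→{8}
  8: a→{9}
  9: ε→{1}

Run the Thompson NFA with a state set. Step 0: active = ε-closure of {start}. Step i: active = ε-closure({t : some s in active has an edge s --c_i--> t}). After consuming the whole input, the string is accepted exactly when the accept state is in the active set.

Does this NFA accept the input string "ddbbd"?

Answer: REJECT

Derivation:
S₀ = ε-closure({0}) = {0,2,6}
'd' @ 1: {3,4}
'd' @ 2: {1,5}  [accepting]
'b' @ 3: {}  — no active states
rest 'bd' ignored (set empty)
after full input: {}  (accept=1 not in)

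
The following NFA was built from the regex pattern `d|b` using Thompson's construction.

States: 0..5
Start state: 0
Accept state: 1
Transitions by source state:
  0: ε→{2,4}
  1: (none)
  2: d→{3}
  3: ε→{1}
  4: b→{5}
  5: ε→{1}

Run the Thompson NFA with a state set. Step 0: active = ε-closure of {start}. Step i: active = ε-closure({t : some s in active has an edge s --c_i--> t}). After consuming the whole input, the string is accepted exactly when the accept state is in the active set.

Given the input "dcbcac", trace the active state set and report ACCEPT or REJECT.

initial (ε-close {0}): {0,2,4}
'd' @ 1: {1,3}  (accept∈set)
'c' @ 2: {}  — dead — no transitions
rest 'bcac' ignored (set empty)
final: {}; accept 1 not in set

Answer: REJECT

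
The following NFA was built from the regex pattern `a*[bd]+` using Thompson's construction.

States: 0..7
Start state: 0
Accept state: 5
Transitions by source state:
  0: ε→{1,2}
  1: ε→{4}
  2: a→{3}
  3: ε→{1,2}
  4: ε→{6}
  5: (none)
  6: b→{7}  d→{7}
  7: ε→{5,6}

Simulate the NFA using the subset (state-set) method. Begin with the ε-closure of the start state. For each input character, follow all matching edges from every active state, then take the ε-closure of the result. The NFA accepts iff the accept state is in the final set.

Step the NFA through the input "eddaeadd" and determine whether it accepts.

S₀ = ε-closure({0}) = {0,1,2,4,6}
'e' @ 1: {}  — dead — no transitions
rest 'ddaeadd' ignored (set empty)
final: {}; accept 5 not in set

Answer: REJECT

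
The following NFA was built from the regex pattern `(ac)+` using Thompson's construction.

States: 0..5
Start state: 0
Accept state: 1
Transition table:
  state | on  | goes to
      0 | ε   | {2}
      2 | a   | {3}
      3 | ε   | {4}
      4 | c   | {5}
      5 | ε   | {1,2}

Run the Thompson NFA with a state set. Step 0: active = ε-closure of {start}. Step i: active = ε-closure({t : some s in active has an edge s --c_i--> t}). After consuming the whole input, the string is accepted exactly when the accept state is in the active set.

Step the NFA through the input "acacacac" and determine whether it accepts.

S₀ = ε-closure({0}) = {0,2}
'a' @ 1: {3,4}
'c' @ 2: {1,2,5}  [accepting]
'a' @ 3: {3,4}
'c' @ 4: {1,2,5}  [accepting]
'a' @ 5: {3,4}
'c' @ 6: {1,2,5}  [accepting]
'a' @ 7: {3,4}
'c' @ 8: {1,2,5}  [accepting]
final: {1,2,5}; accept 1 in set

Answer: ACCEPT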